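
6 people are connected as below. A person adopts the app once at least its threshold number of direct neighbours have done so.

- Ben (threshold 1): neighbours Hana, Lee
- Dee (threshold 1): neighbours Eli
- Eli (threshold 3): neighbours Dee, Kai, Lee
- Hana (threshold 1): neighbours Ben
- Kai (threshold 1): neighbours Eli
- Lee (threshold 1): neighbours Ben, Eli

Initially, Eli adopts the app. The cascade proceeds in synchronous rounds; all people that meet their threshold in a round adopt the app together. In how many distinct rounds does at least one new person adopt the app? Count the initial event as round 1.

Round 1 — Eli adopts the app (initial).
Round 2 — checking thresholds:
  Dee: 1 of 1 neighbours ≥ 1, adopts the app.
  Kai: 1 of 1 neighbours ≥ 1, adopts the app.
  Lee: 1 of 2 neighbours ≥ 1, adopts the app.
Round 3 — checking thresholds:
  Ben: 1 of 2 neighbours ≥ 1, adopts the app.
Round 4 — checking thresholds:
  Hana: 1 of 1 neighbours ≥ 1, adopts the app.
Round 5 — no new adoptions; cascade stops.

4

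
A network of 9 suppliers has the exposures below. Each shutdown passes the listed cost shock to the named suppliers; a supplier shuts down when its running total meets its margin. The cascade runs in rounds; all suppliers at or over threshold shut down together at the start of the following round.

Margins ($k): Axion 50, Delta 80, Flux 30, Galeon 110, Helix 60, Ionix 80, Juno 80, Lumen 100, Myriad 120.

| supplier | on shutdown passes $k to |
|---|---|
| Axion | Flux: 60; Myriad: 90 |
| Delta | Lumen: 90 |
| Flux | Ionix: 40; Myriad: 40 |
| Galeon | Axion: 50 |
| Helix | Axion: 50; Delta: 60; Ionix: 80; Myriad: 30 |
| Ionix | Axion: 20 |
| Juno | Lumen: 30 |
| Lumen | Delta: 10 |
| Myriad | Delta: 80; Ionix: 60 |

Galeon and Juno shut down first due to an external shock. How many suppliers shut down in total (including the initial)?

8

Round 1 — Galeon, Juno shut down (initial).
  Axion: +50 → 50 ≥ 50
  Lumen: +30 → 30 < 100
Round 2 — Axion shuts down.
  Flux: +60 → 60 ≥ 30
  Myriad: +90 → 90 < 120
Round 3 — Flux shuts down.
  Ionix: +40 → 40 < 80
  Myriad: +40 → 130 ≥ 120
Round 4 — Myriad shuts down.
  Delta: +80 → 80 ≥ 80
  Ionix: +60 → 100 ≥ 80
Round 5 — Delta, Ionix shut down.
  Lumen: +90 → 120 ≥ 100
Round 6 — Lumen shuts down.
No further shutdowns.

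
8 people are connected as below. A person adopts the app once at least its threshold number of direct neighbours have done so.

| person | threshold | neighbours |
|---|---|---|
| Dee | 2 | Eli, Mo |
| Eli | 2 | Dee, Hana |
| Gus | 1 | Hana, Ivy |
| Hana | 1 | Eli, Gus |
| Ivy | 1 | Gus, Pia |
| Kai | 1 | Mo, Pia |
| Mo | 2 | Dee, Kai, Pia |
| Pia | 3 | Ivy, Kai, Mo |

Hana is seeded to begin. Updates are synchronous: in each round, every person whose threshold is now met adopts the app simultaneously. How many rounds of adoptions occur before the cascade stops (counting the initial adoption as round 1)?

3

Round 1 — Hana adopts the app (initial).
Round 2 — checking thresholds:
  Eli: 1 of 2 neighbours < 2, below threshold.
  Gus: 1 of 2 neighbours ≥ 1, adopts the app.
Round 3 — checking thresholds:
  Eli: 1 of 2 neighbours < 2, below threshold.
  Ivy: 1 of 2 neighbours ≥ 1, adopts the app.
Round 4 — no new adoptions; cascade stops.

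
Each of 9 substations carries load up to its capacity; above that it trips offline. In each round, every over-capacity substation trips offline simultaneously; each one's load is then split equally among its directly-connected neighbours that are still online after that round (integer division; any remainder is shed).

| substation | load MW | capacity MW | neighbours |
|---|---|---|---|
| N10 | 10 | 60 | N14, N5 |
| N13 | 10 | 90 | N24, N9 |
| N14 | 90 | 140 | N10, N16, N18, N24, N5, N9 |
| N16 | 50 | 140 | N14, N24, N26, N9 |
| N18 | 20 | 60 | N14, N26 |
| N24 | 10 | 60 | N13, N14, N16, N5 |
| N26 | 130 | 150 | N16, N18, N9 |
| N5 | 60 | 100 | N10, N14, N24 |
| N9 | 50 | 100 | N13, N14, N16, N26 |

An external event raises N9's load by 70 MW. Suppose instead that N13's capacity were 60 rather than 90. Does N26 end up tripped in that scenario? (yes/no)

yes

With N13's capacity at 60:
Round 1 — N9 at 120 > 100. N9 trips offline.
  N9 sheds 120 MW to N13, N14, N16, N26: 30 each.
    N13: 10+30 = 40 ≤ 60
    N14: 90+30 = 120 ≤ 140
    N16: 50+30 = 80 ≤ 140
    N26: 130+30 = 160 > 150
Round 2 — N26 trips offline.
  N26 sheds 160 MW to N16, N18: 80 each.
    N16: 80+80 = 160 > 140
    N18: 20+80 = 100 > 60
Round 3 — N16, N18 trip offline.
  N16 sheds 160 MW to N14, N24: 80 each.
    N14: 120+80 = 200 > 140
    N24: 10+80 = 90 > 60
  N18 sheds 100 MW to N14: 100 each.
    N14: 200+100 = 300 > 140
Round 4 — N14, N24 trip offline.
  N14 sheds 300 MW to N10, N5: 150 each.
    N10: 10+150 = 160 > 60
    N5: 60+150 = 210 > 100
  N24 sheds 90 MW to N13, N5: 45 each.
    N13: 40+45 = 85 > 60
    N5: 210+45 = 255 > 100
Round 5 — N10, N13, N5 trip offline.
  N10 sheds 160 MW: no online neighbours, lost.
  N13 sheds 85 MW: no online neighbours, lost.
  N5 sheds 255 MW: no online neighbours, lost.
No further trips.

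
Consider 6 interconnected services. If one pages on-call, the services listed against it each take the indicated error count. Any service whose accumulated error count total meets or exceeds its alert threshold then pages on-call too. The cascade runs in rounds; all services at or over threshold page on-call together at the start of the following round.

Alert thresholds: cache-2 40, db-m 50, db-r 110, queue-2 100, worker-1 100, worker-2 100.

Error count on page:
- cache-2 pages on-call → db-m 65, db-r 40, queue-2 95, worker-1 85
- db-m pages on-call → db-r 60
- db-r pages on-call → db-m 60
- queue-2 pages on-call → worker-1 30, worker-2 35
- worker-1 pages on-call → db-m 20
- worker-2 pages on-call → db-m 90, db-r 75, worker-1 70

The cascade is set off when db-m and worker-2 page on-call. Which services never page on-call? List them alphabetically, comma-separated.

Round 1 — db-m, worker-2 page on-call (initial).
  db-r: +60+75 → 135 ≥ 110
  worker-1: +70 → 70 < 100
Round 2 — db-r pages on-call.
No further pages.

cache-2, queue-2, worker-1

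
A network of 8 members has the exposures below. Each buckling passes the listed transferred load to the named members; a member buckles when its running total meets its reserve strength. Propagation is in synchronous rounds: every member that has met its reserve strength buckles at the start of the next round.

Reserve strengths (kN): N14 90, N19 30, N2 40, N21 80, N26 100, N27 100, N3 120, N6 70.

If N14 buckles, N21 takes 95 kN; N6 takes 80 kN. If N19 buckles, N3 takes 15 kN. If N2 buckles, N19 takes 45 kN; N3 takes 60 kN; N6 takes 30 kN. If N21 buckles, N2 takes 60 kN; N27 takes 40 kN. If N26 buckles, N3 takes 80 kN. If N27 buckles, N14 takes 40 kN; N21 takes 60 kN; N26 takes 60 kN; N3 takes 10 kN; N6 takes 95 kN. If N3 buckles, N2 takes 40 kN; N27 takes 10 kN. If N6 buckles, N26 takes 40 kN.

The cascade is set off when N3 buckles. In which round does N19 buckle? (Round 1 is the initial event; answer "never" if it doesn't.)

Round 1 — N3 buckles (initial).
  N2: +40 → 40 ≥ 40
  N27: +10 → 10 < 100
Round 2 — N2 buckles.
  N19: +45 → 45 ≥ 30
  N6: +30 → 30 < 70
Round 3 — N19 buckles.
No further bucklings.

3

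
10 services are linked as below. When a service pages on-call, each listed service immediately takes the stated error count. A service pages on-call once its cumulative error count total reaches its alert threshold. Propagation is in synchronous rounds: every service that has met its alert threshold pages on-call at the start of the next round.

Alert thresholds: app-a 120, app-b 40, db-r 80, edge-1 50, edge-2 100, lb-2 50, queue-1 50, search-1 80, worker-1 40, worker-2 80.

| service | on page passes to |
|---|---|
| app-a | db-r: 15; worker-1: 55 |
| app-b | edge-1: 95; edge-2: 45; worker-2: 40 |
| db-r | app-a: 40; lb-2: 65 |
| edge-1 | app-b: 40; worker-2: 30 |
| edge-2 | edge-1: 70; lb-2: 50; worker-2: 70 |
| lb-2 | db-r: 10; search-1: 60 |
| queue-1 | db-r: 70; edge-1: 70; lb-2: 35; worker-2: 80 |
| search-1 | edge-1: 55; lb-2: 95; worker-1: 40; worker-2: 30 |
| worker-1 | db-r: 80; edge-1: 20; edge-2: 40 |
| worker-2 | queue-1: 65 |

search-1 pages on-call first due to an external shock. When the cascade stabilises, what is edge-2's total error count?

85

Round 1 — search-1 pages on-call (initial).
  edge-1: +55 → 55 ≥ 50
  lb-2: +95 → 95 ≥ 50
  worker-1: +40 → 40 ≥ 40
  worker-2: +30 → 30 < 80
Round 2 — edge-1, lb-2, worker-1 page on-call.
  app-b: +40 → 40 ≥ 40
  db-r: +10+80 → 90 ≥ 80
  edge-2: +40 → 40 < 100
  worker-2: +30 → 60 < 80
Round 3 — app-b, db-r page on-call.
  app-a: +40 → 40 < 120
  edge-2: +45 → 85 < 100
  worker-2: +40 → 100 ≥ 80
Round 4 — worker-2 pages on-call.
  queue-1: +65 → 65 ≥ 50
Round 5 — queue-1 pages on-call.
No further pages.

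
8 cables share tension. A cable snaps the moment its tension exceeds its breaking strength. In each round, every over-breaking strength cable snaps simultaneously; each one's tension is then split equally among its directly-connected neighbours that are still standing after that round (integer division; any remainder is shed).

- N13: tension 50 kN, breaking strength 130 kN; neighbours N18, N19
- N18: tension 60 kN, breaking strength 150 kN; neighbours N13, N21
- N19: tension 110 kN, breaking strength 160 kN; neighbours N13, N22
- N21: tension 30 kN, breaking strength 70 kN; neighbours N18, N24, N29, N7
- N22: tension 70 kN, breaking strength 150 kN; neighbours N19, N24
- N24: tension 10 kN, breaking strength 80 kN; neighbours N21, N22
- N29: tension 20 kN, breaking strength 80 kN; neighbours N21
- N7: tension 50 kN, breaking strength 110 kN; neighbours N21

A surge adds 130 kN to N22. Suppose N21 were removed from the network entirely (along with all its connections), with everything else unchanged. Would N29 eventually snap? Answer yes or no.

no

With N21 removed:
Round 1 — N22 at 200 > 150. N22 snaps.
  N22 sheds 200 kN to N19, N24: 100 each.
    N19: 110+100 = 210 > 160
    N24: 10+100 = 110 > 80
Round 2 — N19, N24 snap.
  N19 sheds 210 kN to N13: 210 each.
    N13: 50+210 = 260 > 130
  N24 sheds 110 kN: no online neighbours, lost.
Round 3 — N13 snaps.
  N13 sheds 260 kN to N18: 260 each.
    N18: 60+260 = 320 > 150
Round 4 — N18 snaps.
  N18 sheds 320 kN: no online neighbours, lost.
No further breaks.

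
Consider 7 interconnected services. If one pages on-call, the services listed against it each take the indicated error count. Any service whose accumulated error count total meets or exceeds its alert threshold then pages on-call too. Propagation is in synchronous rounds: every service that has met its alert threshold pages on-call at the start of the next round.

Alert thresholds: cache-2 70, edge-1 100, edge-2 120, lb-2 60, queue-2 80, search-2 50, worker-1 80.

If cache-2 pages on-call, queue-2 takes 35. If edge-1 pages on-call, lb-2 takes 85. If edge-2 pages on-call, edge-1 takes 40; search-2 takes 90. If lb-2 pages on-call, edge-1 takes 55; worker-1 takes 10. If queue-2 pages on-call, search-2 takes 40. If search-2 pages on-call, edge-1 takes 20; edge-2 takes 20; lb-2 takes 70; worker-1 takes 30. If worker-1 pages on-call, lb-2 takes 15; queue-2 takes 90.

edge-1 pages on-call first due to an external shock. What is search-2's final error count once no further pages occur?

Round 1 — edge-1 pages on-call (initial).
  lb-2: +85 → 85 ≥ 60
Round 2 — lb-2 pages on-call.
  worker-1: +10 → 10 < 80
No further pages.

0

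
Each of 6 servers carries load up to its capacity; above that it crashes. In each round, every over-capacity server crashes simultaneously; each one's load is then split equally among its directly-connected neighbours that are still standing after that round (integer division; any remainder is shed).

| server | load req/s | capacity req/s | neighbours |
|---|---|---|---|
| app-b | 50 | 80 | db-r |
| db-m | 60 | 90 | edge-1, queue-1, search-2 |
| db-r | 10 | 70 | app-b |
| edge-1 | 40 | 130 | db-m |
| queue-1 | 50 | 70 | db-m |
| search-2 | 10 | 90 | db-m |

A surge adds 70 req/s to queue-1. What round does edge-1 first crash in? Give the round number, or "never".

never

Round 1 — queue-1 at 120 > 70. queue-1 crashes.
  queue-1 sheds 120 req/s to db-m: 120 each.
    db-m: 60+120 = 180 > 90
Round 2 — db-m crashes.
  db-m sheds 180 req/s to edge-1, search-2: 90 each.
    edge-1: 40+90 = 130 ≤ 130
    search-2: 10+90 = 100 > 90
Round 3 — search-2 crashes.
  search-2 sheds 100 req/s: no online neighbours, lost.
No further crashes.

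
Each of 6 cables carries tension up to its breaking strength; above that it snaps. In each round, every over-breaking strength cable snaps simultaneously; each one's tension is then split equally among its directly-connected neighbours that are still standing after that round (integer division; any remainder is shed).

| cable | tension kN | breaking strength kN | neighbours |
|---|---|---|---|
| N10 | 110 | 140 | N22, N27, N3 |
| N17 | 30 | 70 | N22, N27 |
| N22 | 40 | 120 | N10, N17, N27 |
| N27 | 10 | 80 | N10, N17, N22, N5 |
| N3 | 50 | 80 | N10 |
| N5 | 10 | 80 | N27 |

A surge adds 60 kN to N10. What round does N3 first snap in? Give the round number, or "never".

Round 1 — N10 at 170 > 140. N10 snaps.
  N10 sheds 170 kN to N22, N27, N3: 56 each (2 lost).
    N22: 40+56 = 96 ≤ 120
    N27: 10+56 = 66 ≤ 80
    N3: 50+56 = 106 > 80
Round 2 — N3 snaps.
  N3 sheds 106 kN: no online neighbours, lost.
No further breaks.

2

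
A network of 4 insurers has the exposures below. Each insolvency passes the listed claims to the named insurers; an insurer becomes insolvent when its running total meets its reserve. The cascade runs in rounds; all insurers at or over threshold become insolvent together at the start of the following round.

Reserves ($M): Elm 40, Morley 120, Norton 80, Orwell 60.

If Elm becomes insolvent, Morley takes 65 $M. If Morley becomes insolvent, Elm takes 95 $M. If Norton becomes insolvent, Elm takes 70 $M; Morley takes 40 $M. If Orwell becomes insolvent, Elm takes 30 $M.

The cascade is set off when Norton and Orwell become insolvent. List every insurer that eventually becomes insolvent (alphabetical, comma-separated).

Elm, Norton, Orwell

Round 1 — Norton, Orwell become insolvent (initial).
  Elm: +70+30 → 100 ≥ 40
  Morley: +40 → 40 < 120
Round 2 — Elm becomes insolvent.
  Morley: +65 → 105 < 120
No further insolvencies.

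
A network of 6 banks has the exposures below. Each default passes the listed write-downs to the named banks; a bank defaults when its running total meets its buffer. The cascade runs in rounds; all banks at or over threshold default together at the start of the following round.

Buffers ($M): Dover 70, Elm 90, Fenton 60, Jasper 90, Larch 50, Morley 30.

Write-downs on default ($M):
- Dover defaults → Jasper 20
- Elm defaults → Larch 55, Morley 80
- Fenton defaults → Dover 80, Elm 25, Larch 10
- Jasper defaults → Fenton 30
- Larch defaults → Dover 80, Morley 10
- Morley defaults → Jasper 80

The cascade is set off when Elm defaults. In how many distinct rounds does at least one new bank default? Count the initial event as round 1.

Round 1 — Elm defaults (initial).
  Larch: +55 → 55 ≥ 50
  Morley: +80 → 80 ≥ 30
Round 2 — Larch, Morley default.
  Dover: +80 → 80 ≥ 70
  Jasper: +80 → 80 < 90
Round 3 — Dover defaults.
  Jasper: +20 → 100 ≥ 90
Round 4 — Jasper defaults.
  Fenton: +30 → 30 < 60
No further defaults.

4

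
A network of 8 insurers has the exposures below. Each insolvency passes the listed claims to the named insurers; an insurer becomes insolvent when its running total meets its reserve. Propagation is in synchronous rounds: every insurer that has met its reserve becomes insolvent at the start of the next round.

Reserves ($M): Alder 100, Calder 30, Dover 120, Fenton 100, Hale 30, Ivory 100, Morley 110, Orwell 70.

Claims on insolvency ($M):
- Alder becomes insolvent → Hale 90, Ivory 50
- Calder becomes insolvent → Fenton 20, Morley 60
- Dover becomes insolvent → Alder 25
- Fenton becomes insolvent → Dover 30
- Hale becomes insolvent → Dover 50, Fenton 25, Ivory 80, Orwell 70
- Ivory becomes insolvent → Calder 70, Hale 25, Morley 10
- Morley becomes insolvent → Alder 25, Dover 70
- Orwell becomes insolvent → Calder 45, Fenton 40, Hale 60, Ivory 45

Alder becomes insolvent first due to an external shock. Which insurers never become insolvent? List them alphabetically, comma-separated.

Round 1 — Alder becomes insolvent (initial).
  Hale: +90 → 90 ≥ 30
  Ivory: +50 → 50 < 100
Round 2 — Hale becomes insolvent.
  Dover: +50 → 50 < 120
  Fenton: +25 → 25 < 100
  Ivory: +80 → 130 ≥ 100
  Orwell: +70 → 70 ≥ 70
Round 3 — Ivory, Orwell become insolvent.
  Calder: +70+45 → 115 ≥ 30
  Fenton: +40 → 65 < 100
  Morley: +10 → 10 < 110
Round 4 — Calder becomes insolvent.
  Fenton: +20 → 85 < 100
  Morley: +60 → 70 < 110
No further insolvencies.

Dover, Fenton, Morley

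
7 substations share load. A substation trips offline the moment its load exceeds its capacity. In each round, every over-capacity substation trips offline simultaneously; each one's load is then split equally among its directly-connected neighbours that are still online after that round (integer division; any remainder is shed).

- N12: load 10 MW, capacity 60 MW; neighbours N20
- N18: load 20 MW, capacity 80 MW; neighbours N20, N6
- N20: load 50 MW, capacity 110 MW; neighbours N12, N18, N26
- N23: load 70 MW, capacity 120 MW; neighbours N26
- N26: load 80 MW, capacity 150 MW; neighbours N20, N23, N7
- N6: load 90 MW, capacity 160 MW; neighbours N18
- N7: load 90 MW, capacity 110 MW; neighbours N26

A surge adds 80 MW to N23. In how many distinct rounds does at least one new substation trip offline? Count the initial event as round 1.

Round 1 — N23 at 150 > 120. N23 trips offline.
  N23 sheds 150 MW to N26: 150 each.
    N26: 80+150 = 230 > 150
Round 2 — N26 trips offline.
  N26 sheds 230 MW to N20, N7: 115 each.
    N20: 50+115 = 165 > 110
    N7: 90+115 = 205 > 110
Round 3 — N20, N7 trip offline.
  N20 sheds 165 MW to N12, N18: 82 each (1 lost).
    N12: 10+82 = 92 > 60
    N18: 20+82 = 102 > 80
  N7 sheds 205 MW: no online neighbours, lost.
Round 4 — N12, N18 trip offline.
  N12 sheds 92 MW: no online neighbours, lost.
  N18 sheds 102 MW to N6: 102 each.
    N6: 90+102 = 192 > 160
Round 5 — N6 trips offline.
  N6 sheds 192 MW: no online neighbours, lost.
No further trips.

5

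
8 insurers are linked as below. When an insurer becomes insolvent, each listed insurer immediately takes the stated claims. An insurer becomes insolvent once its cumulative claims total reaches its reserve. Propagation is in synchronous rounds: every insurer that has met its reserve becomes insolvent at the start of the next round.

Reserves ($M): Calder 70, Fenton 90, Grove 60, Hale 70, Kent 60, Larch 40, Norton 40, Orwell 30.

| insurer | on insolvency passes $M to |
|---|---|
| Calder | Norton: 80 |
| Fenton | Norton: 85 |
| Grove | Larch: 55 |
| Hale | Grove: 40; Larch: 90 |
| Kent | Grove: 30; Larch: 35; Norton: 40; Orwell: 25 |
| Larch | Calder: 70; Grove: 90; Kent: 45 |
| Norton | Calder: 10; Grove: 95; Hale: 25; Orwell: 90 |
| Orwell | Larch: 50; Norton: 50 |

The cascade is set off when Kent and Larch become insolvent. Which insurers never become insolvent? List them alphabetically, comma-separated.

Fenton, Hale

Round 1 — Kent, Larch become insolvent (initial).
  Calder: +70 → 70 ≥ 70
  Grove: +30+90 → 120 ≥ 60
  Norton: +40 → 40 ≥ 40
  Orwell: +25 → 25 < 30
Round 2 — Calder, Grove, Norton become insolvent.
  Hale: +25 → 25 < 70
  Orwell: +90 → 115 ≥ 30
Round 3 — Orwell becomes insolvent.
No further insolvencies.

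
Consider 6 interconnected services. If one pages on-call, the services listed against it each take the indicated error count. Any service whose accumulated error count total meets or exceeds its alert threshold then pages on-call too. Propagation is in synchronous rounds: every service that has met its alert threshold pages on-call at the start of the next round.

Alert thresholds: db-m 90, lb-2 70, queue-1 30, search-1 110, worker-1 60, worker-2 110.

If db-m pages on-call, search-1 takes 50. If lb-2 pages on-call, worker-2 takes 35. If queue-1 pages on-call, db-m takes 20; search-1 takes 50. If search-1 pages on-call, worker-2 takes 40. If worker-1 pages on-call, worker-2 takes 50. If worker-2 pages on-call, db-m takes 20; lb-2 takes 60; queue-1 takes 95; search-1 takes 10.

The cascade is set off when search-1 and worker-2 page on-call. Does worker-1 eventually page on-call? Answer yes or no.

no

Round 1 — search-1, worker-2 page on-call (initial).
  db-m: +20 → 20 < 90
  lb-2: +60 → 60 < 70
  queue-1: +95 → 95 ≥ 30
Round 2 — queue-1 pages on-call.
  db-m: +20 → 40 < 90
No further pages.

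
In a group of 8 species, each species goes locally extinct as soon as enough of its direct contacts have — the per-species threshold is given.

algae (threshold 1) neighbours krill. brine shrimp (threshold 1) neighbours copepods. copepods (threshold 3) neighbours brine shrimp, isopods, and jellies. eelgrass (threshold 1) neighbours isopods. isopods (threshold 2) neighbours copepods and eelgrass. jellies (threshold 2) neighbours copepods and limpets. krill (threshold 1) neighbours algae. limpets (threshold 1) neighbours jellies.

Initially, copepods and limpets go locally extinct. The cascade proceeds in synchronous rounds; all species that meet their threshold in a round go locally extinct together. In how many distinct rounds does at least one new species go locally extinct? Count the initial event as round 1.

Round 1 — copepods, limpets go locally extinct (initial).
Round 2 — checking thresholds:
  brine shrimp: 1 of 1 neighbours ≥ 1, goes locally extinct.
  isopods: 1 of 2 neighbours < 2, not yet.
  jellies: 2 of 2 neighbours ≥ 2, goes locally extinct.
Round 3 — no new extinctions; cascade stops.

2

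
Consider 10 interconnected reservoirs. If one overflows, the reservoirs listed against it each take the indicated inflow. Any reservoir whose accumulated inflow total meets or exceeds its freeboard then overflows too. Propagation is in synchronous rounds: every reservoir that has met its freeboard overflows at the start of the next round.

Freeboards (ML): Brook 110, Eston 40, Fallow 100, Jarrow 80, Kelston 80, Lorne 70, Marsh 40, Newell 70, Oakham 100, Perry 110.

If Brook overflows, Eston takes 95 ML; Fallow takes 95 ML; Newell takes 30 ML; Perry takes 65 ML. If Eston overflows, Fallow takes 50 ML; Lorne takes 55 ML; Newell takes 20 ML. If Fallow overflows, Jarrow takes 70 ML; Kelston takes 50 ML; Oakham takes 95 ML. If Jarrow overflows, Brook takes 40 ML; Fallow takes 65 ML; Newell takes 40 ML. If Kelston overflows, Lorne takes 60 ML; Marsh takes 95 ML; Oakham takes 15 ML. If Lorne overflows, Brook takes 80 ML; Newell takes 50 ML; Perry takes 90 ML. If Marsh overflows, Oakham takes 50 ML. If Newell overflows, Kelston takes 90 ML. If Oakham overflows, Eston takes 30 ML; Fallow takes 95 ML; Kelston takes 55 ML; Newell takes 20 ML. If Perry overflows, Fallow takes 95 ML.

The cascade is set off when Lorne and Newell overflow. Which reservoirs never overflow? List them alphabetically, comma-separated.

Brook, Eston, Fallow, Jarrow, Oakham, Perry

Round 1 — Lorne, Newell overflow (initial).
  Brook: +80 → 80 < 110
  Kelston: +90 → 90 ≥ 80
  Perry: +90 → 90 < 110
Round 2 — Kelston overflows.
  Marsh: +95 → 95 ≥ 40
  Oakham: +15 → 15 < 100
Round 3 — Marsh overflows.
  Oakham: +50 → 65 < 100
No further overflows.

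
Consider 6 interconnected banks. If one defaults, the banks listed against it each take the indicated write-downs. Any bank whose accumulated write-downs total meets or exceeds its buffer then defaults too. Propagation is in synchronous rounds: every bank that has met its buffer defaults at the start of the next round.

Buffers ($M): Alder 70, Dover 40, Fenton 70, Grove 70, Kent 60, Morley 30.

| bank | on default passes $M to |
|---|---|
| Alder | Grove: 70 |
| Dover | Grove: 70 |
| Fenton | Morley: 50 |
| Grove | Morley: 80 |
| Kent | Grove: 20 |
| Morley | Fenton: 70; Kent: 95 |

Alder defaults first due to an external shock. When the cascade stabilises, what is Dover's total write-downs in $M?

Round 1 — Alder defaults (initial).
  Grove: +70 → 70 ≥ 70
Round 2 — Grove defaults.
  Morley: +80 → 80 ≥ 30
Round 3 — Morley defaults.
  Fenton: +70 → 70 ≥ 70
  Kent: +95 → 95 ≥ 60
Round 4 — Fenton, Kent default.
No further defaults.

0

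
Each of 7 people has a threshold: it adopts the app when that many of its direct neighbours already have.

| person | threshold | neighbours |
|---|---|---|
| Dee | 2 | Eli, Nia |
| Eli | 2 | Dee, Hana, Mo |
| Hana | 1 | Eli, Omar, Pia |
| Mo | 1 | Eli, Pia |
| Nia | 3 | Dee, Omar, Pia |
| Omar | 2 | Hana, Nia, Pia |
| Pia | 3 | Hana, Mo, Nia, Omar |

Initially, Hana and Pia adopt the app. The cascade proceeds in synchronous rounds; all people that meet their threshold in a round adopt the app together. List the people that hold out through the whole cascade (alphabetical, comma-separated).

Dee, Nia

Round 1 — Hana, Pia adopt the app (initial).
Round 2 — checking thresholds:
  Eli: 1 of 3 neighbours < 2, below threshold.
  Mo: 1 of 2 neighbours ≥ 1, adopts the app.
  Nia: 1 of 3 neighbours < 3, below threshold.
  Omar: 2 of 3 neighbours ≥ 2, adopts the app.
Round 3 — checking thresholds:
  Eli: 2 of 3 neighbours ≥ 2, adopts the app.
  Nia: 2 of 3 neighbours < 3, below threshold.
Round 4 — no new adoptions; cascade stops.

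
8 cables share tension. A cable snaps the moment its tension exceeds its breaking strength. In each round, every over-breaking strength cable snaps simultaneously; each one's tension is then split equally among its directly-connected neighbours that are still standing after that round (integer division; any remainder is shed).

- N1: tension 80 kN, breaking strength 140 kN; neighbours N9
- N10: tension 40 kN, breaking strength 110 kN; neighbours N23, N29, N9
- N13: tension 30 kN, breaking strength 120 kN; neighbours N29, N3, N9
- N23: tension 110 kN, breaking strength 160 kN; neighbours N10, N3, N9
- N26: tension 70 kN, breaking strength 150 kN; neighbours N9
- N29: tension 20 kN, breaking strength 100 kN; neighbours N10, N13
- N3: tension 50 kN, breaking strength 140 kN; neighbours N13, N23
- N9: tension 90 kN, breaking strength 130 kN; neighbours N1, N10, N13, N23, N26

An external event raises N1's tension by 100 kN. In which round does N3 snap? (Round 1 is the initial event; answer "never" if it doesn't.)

Round 1 — N1 at 180 > 140. N1 snaps.
  N1 sheds 180 kN to N9: 180 each.
    N9: 90+180 = 270 > 130
Round 2 — N9 snaps.
  N9 sheds 270 kN to N10, N13, N23, N26: 67 each (2 lost).
    N10: 40+67 = 107 ≤ 110
    N13: 30+67 = 97 ≤ 120
    N23: 110+67 = 177 > 160
    N26: 70+67 = 137 ≤ 150
Round 3 — N23 snaps.
  N23 sheds 177 kN to N10, N3: 88 each (1 lost).
    N10: 107+88 = 195 > 110
    N3: 50+88 = 138 ≤ 140
Round 4 — N10 snaps.
  N10 sheds 195 kN to N29: 195 each.
    N29: 20+195 = 215 > 100
Round 5 — N29 snaps.
  N29 sheds 215 kN to N13: 215 each.
    N13: 97+215 = 312 > 120
Round 6 — N13 snaps.
  N13 sheds 312 kN to N3: 312 each.
    N3: 138+312 = 450 > 140
Round 7 — N3 snaps.
  N3 sheds 450 kN: no online neighbours, lost.
No further breaks.

7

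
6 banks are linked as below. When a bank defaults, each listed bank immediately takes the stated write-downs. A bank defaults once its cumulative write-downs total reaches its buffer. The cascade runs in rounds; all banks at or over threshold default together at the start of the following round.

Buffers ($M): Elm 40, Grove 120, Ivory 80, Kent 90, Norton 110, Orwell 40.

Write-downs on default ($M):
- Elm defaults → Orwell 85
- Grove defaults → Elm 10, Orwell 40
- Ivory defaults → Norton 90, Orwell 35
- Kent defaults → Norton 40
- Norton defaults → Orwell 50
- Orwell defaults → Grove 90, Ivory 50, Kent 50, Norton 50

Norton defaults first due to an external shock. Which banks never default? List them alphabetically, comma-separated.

Round 1 — Norton defaults (initial).
  Orwell: +50 → 50 ≥ 40
Round 2 — Orwell defaults.
  Grove: +90 → 90 < 120
  Ivory: +50 → 50 < 80
  Kent: +50 → 50 < 90
No further defaults.

Elm, Grove, Ivory, Kent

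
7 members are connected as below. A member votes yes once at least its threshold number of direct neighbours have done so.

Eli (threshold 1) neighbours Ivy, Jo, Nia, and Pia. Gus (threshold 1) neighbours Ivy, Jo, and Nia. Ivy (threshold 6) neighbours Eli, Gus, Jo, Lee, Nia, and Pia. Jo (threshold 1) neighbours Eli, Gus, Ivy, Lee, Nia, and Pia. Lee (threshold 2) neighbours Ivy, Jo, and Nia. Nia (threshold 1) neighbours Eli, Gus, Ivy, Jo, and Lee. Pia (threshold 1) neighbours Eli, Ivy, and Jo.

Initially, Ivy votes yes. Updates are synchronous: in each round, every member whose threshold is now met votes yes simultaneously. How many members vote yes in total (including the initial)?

Round 1 — Ivy votes yes (initial).
Round 2 — checking thresholds:
  Eli: 1 of 4 neighbours ≥ 1, votes yes.
  Gus: 1 of 3 neighbours ≥ 1, votes yes.
  Jo: 1 of 6 neighbours ≥ 1, votes yes.
  Lee: 1 of 3 neighbours < 2, holds.
  Nia: 1 of 5 neighbours ≥ 1, votes yes.
  Pia: 1 of 3 neighbours ≥ 1, votes yes.
Round 3 — checking thresholds:
  Lee: 3 of 3 neighbours ≥ 2, votes yes.
Round 4 — no new yes votes; cascade stops.

7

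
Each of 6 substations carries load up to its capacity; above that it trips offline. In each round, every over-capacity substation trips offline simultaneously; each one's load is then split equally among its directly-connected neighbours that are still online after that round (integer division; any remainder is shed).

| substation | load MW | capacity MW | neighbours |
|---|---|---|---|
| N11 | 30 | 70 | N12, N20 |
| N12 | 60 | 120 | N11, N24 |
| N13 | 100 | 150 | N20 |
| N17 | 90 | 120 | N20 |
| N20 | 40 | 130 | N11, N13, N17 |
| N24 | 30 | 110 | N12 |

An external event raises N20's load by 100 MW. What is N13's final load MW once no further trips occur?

Round 1 — N20 at 140 > 130. N20 trips offline.
  N20 sheds 140 MW to N11, N13, N17: 46 each (2 lost).
    N11: 30+46 = 76 > 70
    N13: 100+46 = 146 ≤ 150
    N17: 90+46 = 136 > 120
Round 2 — N11, N17 trip offline.
  N11 sheds 76 MW to N12: 76 each.
    N12: 60+76 = 136 > 120
  N17 sheds 136 MW: no online neighbours, lost.
Round 3 — N12 trips offline.
  N12 sheds 136 MW to N24: 136 each.
    N24: 30+136 = 166 > 110
Round 4 — N24 trips offline.
  N24 sheds 166 MW: no online neighbours, lost.
No further trips.

146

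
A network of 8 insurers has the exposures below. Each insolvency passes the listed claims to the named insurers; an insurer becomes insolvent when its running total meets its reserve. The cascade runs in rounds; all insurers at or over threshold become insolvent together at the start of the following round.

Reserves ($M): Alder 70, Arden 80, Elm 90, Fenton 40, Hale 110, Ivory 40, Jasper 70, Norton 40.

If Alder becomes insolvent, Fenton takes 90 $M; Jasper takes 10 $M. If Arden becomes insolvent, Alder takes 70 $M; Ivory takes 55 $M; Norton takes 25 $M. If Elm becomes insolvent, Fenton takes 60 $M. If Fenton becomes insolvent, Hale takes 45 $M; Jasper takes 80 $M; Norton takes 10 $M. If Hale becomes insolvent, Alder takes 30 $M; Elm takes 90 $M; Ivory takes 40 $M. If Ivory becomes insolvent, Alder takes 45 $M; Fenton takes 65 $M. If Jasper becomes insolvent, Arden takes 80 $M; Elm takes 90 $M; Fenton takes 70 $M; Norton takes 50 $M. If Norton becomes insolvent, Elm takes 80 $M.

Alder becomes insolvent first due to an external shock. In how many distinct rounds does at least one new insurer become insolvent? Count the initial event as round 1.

5

Round 1 — Alder becomes insolvent (initial).
  Fenton: +90 → 90 ≥ 40
  Jasper: +10 → 10 < 70
Round 2 — Fenton becomes insolvent.
  Hale: +45 → 45 < 110
  Jasper: +80 → 90 ≥ 70
  Norton: +10 → 10 < 40
Round 3 — Jasper becomes insolvent.
  Arden: +80 → 80 ≥ 80
  Elm: +90 → 90 ≥ 90
  Norton: +50 → 60 ≥ 40
Round 4 — Arden, Elm, Norton become insolvent.
  Ivory: +55 → 55 ≥ 40
Round 5 — Ivory becomes insolvent.
No further insolvencies.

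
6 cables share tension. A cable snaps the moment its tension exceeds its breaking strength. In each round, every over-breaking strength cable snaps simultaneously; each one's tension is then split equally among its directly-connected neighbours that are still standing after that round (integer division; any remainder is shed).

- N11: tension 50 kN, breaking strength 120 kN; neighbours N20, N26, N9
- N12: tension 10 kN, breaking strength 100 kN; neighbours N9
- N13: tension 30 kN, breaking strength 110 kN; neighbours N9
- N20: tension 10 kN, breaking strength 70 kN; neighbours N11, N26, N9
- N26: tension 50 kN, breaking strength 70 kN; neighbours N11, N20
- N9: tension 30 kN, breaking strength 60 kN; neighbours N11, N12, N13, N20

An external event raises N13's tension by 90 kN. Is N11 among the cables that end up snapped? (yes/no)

Round 1 — N13 at 120 > 110. N13 snaps.
  N13 sheds 120 kN to N9: 120 each.
    N9: 30+120 = 150 > 60
Round 2 — N9 snaps.
  N9 sheds 150 kN to N11, N12, N20: 50 each.
    N11: 50+50 = 100 ≤ 120
    N12: 10+50 = 60 ≤ 100
    N20: 10+50 = 60 ≤ 70
No further breaks.

no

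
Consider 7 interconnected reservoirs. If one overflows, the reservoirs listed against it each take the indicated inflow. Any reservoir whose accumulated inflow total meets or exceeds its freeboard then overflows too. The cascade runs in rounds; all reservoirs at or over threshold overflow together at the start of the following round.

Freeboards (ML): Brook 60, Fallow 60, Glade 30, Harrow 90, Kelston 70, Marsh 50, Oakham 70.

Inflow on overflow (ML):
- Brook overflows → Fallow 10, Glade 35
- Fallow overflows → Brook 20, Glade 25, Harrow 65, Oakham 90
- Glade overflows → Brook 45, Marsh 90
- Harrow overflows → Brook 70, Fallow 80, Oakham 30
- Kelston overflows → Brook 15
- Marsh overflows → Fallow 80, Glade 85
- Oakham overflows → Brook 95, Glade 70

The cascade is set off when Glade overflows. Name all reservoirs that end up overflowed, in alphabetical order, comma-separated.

Brook, Fallow, Glade, Marsh, Oakham

Round 1 — Glade overflows (initial).
  Brook: +45 → 45 < 60
  Marsh: +90 → 90 ≥ 50
Round 2 — Marsh overflows.
  Fallow: +80 → 80 ≥ 60
Round 3 — Fallow overflows.
  Brook: +20 → 65 ≥ 60
  Harrow: +65 → 65 < 90
  Oakham: +90 → 90 ≥ 70
Round 4 — Brook, Oakham overflow.
No further overflows.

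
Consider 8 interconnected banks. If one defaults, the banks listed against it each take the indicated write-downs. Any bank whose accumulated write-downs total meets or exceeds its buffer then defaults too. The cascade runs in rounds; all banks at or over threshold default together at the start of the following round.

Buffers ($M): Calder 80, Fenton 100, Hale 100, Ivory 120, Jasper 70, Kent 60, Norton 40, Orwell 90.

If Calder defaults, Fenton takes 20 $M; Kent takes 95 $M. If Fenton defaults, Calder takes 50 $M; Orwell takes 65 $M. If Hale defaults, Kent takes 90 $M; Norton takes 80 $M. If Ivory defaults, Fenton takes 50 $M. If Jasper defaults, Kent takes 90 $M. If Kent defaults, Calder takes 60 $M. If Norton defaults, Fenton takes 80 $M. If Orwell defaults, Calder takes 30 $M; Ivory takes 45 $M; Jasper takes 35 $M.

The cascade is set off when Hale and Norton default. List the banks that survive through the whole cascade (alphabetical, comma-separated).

Round 1 — Hale, Norton default (initial).
  Fenton: +80 → 80 < 100
  Kent: +90 → 90 ≥ 60
Round 2 — Kent defaults.
  Calder: +60 → 60 < 80
No further defaults.

Calder, Fenton, Ivory, Jasper, Orwell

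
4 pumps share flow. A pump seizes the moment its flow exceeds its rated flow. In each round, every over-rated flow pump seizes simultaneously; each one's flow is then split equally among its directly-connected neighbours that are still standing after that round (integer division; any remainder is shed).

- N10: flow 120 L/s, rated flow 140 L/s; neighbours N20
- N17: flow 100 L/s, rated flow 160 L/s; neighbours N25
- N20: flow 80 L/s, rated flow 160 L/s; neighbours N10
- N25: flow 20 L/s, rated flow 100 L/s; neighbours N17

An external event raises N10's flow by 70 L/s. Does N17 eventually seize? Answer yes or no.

no

Round 1 — N10 at 190 > 140. N10 seizes.
  N10 sheds 190 L/s to N20: 190 each.
    N20: 80+190 = 270 > 160
Round 2 — N20 seizes.
  N20 sheds 270 L/s: no online neighbours, lost.
No further seizures.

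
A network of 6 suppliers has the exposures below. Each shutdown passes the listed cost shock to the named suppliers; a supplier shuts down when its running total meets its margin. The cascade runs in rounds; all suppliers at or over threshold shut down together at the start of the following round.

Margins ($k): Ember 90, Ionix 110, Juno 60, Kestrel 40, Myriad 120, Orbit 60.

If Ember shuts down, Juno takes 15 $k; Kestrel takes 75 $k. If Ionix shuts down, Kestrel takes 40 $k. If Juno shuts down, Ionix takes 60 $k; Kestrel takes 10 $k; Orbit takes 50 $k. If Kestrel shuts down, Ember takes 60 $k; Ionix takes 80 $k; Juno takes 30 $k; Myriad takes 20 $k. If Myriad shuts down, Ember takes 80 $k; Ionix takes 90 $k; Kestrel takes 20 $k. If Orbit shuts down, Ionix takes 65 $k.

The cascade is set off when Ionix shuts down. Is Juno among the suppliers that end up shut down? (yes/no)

no

Round 1 — Ionix shuts down (initial).
  Kestrel: +40 → 40 ≥ 40
Round 2 — Kestrel shuts down.
  Ember: +60 → 60 < 90
  Juno: +30 → 30 < 60
  Myriad: +20 → 20 < 120
No further shutdowns.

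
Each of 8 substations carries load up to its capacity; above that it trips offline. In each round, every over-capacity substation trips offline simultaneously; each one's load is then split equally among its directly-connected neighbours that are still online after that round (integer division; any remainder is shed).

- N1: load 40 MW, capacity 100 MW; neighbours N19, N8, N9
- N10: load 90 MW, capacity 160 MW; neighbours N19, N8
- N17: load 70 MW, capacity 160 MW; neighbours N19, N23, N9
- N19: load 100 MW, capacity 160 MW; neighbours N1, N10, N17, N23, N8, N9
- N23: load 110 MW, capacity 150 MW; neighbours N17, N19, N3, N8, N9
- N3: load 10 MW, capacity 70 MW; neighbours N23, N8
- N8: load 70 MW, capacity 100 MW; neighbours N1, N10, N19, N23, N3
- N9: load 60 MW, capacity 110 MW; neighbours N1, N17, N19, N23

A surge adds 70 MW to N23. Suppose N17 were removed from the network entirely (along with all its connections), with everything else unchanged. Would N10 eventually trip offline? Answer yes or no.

yes

With N17 removed:
Round 1 — N23 at 180 > 150. N23 trips offline.
  N23 sheds 180 MW to N19, N3, N8, N9: 45 each.
    N19: 100+45 = 145 ≤ 160
    N3: 10+45 = 55 ≤ 70
    N8: 70+45 = 115 > 100
    N9: 60+45 = 105 ≤ 110
Round 2 — N8 trips offline.
  N8 sheds 115 MW to N1, N10, N19, N3: 28 each (3 lost).
    N1: 40+28 = 68 ≤ 100
    N10: 90+28 = 118 ≤ 160
    N19: 145+28 = 173 > 160
    N3: 55+28 = 83 > 70
Round 3 — N19, N3 trip offline.
  N19 sheds 173 MW to N1, N10, N9: 57 each (2 lost).
    N1: 68+57 = 125 > 100
    N10: 118+57 = 175 > 160
    N9: 105+57 = 162 > 110
  N3 sheds 83 MW: no online neighbours, lost.
Round 4 — N1, N10, N9 trip offline.
  N1 sheds 125 MW: no online neighbours, lost.
  N10 sheds 175 MW: no online neighbours, lost.
  N9 sheds 162 MW: no online neighbours, lost.
No further trips.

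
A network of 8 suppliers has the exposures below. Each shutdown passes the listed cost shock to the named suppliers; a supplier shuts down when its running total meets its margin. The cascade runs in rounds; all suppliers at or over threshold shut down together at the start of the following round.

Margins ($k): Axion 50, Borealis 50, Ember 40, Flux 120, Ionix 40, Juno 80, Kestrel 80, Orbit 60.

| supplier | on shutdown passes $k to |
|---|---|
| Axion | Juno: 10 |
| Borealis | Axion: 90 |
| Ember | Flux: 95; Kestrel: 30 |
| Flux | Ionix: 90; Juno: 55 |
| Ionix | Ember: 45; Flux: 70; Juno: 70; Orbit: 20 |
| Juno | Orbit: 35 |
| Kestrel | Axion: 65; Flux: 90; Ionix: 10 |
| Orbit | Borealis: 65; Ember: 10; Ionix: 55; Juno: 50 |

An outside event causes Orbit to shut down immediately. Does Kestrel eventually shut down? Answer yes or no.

Round 1 — Orbit shuts down (initial).
  Borealis: +65 → 65 ≥ 50
  Ember: +10 → 10 < 40
  Ionix: +55 → 55 ≥ 40
  Juno: +50 → 50 < 80
Round 2 — Borealis, Ionix shut down.
  Axion: +90 → 90 ≥ 50
  Ember: +45 → 55 ≥ 40
  Flux: +70 → 70 < 120
  Juno: +70 → 120 ≥ 80
Round 3 — Axion, Ember, Juno shut down.
  Flux: +95 → 165 ≥ 120
  Kestrel: +30 → 30 < 80
Round 4 — Flux shuts down.
No further shutdowns.

no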